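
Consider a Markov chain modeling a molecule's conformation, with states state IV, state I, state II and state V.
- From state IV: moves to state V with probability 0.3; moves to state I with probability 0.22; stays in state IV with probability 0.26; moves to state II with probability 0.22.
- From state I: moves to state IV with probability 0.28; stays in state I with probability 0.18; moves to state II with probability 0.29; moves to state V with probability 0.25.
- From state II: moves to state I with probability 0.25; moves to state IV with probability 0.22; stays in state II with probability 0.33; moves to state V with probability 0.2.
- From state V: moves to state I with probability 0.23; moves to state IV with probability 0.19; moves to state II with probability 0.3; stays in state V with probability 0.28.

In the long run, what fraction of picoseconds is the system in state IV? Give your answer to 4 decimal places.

Let the stationary distribution be π with π = πP and π_1 + π_2 + π_3 + π_4 = 1.
π_1 = 0.26·π_1 + 0.28·π_2 + 0.22·π_3 + 0.19·π_4
π_2 = 0.22·π_1 + 0.18·π_2 + 0.25·π_3 + 0.23·π_4
π_3 = 0.22·π_1 + 0.29·π_2 + 0.33·π_3 + 0.3·π_4
Solving with the normalization constraint gives π = (0.2351, 0.2223, 0.2876, 0.2550).
So the stationary probability of state IV is 0.2351.

0.2351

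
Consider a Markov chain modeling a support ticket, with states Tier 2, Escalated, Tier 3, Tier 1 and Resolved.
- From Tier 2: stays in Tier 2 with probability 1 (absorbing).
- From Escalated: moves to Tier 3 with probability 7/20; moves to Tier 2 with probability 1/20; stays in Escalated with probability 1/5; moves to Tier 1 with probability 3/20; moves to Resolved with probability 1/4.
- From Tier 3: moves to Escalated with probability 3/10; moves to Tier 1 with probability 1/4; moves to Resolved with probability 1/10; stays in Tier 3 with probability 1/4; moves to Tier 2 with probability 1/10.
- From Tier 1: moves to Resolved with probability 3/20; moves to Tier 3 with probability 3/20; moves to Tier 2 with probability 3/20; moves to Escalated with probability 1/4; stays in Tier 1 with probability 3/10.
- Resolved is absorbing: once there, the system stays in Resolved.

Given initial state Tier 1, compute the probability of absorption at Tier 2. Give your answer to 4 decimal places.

Let h(s) be the probability of absorption at Tier 2 starting from transient state s. Then h(Tier 2) = 1 and h(Resolved) = 0. By first-step analysis:
h(Escalated) = 0.05·1 + 0.2·h(Escalated) + 0.35·h(Tier 3) + 0.15·h(Tier 1) + 0.25·0
h(Tier 3) = 0.1·1 + 0.3·h(Escalated) + 0.25·h(Tier 3) + 0.25·h(Tier 1) + 0.1·0
h(Tier 1) = 0.15·1 + 0.25·h(Escalated) + 0.15·h(Tier 3) + 0.3·h(Tier 1) + 0.15·0
Solving: h(Escalated) = 0.3123, h(Tier 3) = 0.3951, h(Tier 1) = 0.4105.
Starting from Tier 1, the probability is 0.4105.

0.4105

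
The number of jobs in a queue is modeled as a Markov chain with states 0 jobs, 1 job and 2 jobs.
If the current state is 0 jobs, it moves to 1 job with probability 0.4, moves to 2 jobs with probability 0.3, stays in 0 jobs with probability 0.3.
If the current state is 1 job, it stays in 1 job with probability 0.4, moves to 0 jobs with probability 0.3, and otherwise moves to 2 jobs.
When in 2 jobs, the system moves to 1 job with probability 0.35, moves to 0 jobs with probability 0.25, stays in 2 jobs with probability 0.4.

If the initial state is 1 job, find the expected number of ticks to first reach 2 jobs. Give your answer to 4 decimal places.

Let t(s) be the expected number of ticks to first reach 2 jobs from state s, with t(2 jobs) = 0. Conditioning on the first tick:
t(0 jobs) = 1 + 0.3·t(0 jobs) + 0.4·t(1 job)
t(1 job) = 1 + 0.3·t(0 jobs) + 0.4·t(1 job)
Solving: t(0 jobs) = 3.3333, t(1 job) = 3.3333.
Expected ticks from 1 job to 2 jobs: 3.3333.

3.3333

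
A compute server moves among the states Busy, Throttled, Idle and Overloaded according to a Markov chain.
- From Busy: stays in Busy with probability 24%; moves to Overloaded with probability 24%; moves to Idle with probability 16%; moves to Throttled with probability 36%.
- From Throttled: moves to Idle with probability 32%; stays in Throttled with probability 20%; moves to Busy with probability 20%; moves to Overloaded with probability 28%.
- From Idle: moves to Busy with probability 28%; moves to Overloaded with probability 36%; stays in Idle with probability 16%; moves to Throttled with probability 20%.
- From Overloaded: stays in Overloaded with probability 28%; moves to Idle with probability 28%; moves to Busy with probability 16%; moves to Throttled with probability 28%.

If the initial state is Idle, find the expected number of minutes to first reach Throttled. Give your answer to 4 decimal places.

Let t(s) be the expected number of minutes to first reach Throttled from state s, with t(Throttled) = 0. Conditioning on the first minute:
t(Busy) = 1 + 0.24·t(Busy) + 0.16·t(Idle) + 0.24·t(Overloaded)
t(Idle) = 1 + 0.28·t(Busy) + 0.16·t(Idle) + 0.36·t(Overloaded)
t(Overloaded) = 1 + 0.16·t(Busy) + 0.28·t(Idle) + 0.28·t(Overloaded)
Solving: t(Busy) = 3.2551, t(Idle) = 3.8169, t(Overloaded) = 3.5966.
Expected minutes from Idle to Throttled: 3.8169.

3.8169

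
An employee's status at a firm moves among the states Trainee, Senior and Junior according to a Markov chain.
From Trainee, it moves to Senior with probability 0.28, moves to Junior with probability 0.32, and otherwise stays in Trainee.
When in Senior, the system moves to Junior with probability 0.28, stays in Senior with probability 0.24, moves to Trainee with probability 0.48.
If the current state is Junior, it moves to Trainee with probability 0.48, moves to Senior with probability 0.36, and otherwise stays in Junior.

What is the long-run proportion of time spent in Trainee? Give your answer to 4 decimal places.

0.4444

Let the stationary distribution be π with π = πP and π_1 + π_2 + π_3 = 1.
π_1 = 0.4·π_1 + 0.48·π_2 + 0.48·π_3
π_2 = 0.28·π_1 + 0.24·π_2 + 0.36·π_3
Solving with the normalization constraint gives π = (0.4444, 0.2897, 0.2659).
So the stationary probability of Trainee is 0.4444.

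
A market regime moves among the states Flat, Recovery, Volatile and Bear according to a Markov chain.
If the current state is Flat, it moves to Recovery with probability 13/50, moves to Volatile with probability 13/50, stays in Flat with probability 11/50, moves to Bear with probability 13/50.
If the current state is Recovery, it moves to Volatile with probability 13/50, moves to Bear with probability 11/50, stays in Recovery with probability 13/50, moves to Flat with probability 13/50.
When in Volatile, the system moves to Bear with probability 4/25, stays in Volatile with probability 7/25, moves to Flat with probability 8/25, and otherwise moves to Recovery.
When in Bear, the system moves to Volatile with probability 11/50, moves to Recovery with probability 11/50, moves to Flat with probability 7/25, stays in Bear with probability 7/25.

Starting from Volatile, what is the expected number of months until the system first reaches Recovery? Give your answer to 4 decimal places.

4.1428

Let t(s) be the expected number of months to first reach Recovery from state s, with t(Recovery) = 0. Conditioning on the first month:
t(Flat) = 1 + 0.22·t(Flat) + 0.26·t(Volatile) + 0.26·t(Bear)
t(Volatile) = 1 + 0.32·t(Flat) + 0.28·t(Volatile) + 0.16·t(Bear)
t(Bear) = 1 + 0.28·t(Flat) + 0.22·t(Volatile) + 0.28·t(Bear)
Solving: t(Flat) = 4.0763, t(Volatile) = 4.1428, t(Bear) = 4.2400.
Expected months from Volatile to Recovery: 4.1428.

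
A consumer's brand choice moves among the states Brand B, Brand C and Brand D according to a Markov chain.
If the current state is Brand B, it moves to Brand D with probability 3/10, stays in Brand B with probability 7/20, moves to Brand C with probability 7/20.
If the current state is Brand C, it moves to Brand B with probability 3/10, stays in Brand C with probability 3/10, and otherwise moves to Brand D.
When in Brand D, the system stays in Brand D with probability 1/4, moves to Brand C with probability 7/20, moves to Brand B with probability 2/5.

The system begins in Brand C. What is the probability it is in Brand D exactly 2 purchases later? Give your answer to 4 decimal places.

Sum over the intermediate state after 1 purchase:
P = P(Brand C→Brand B)·P(Brand B→Brand D) + P(Brand C→Brand C)·P(Brand C→Brand D) + P(Brand C→Brand D)·P(Brand D→Brand D)
  = 0.3×0.3 + 0.3×0.4 + 0.4×0.25
  = 0.0900 + 0.1200 + 0.1000 = 0.3100

0.3100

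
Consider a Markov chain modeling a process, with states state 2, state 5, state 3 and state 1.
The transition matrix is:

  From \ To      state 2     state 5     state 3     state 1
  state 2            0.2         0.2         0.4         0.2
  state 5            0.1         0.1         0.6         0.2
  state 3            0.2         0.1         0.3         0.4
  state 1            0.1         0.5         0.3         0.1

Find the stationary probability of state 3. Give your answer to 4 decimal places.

Let the stationary distribution be π with π = πP and π_1 + π_2 + π_3 + π_4 = 1.
π_1 = 0.2·π_1 + 0.1·π_2 + 0.2·π_3 + 0.1·π_4
π_2 = 0.2·π_1 + 0.1·π_2 + 0.1·π_3 + 0.5·π_4
π_3 = 0.4·π_1 + 0.6·π_2 + 0.3·π_3 + 0.3·π_4
Solving with the normalization constraint gives π = (0.1533, 0.2157, 0.3800, 0.2509).
So the stationary probability of state 3 is 0.3800.

0.3800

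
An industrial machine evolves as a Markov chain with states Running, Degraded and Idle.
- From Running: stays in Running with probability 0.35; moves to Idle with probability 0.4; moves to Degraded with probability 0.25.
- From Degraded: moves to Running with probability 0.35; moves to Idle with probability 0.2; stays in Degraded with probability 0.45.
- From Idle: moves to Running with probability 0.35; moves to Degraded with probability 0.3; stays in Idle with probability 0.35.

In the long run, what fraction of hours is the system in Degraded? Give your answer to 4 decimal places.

0.3324

Let the stationary distribution be π with π = πP and π_1 + π_2 + π_3 = 1.
π_1 = 0.35·π_1 + 0.35·π_2 + 0.35·π_3
π_2 = 0.25·π_1 + 0.45·π_2 + 0.3·π_3
Solving with the normalization constraint gives π = (0.3500, 0.3324, 0.3176).
So the stationary probability of Degraded is 0.3324.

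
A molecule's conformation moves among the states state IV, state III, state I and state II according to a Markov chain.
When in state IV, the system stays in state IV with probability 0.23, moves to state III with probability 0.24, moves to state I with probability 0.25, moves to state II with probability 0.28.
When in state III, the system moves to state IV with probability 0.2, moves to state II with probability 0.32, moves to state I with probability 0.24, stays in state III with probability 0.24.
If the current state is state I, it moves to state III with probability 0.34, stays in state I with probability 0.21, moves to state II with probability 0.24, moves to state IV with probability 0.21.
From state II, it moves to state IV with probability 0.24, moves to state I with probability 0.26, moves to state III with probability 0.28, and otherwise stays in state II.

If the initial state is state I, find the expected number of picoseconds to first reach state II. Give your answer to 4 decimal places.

3.6813

Let t(s) be the expected number of picoseconds to first reach state II from state s, with t(state II) = 0. Conditioning on the first picosecond:
t(state IV) = 1 + 0.23·t(state IV) + 0.24·t(state III) + 0.25·t(state I)
t(state III) = 1 + 0.2·t(state IV) + 0.24·t(state III) + 0.24·t(state I)
t(state I) = 1 + 0.21·t(state IV) + 0.34·t(state III) + 0.21·t(state I)
Solving: t(state IV) = 3.5582, t(state III) = 3.4147, t(state I) = 3.6813.
Expected picoseconds from state I to state II: 3.6813.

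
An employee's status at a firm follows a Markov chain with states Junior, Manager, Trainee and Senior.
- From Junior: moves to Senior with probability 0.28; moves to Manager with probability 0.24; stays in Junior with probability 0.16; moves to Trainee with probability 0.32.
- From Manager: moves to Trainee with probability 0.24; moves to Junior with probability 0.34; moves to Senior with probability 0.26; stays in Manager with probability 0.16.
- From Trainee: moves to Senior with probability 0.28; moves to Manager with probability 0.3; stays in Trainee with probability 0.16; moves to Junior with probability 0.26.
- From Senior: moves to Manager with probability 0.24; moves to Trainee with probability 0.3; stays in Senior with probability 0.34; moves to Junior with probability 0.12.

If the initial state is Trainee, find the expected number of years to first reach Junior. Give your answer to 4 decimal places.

Let t(s) be the expected number of years to first reach Junior from state s, with t(Junior) = 0. Conditioning on the first year:
t(Manager) = 1 + 0.16·t(Manager) + 0.24·t(Trainee) + 0.26·t(Senior)
t(Trainee) = 1 + 0.3·t(Manager) + 0.16·t(Trainee) + 0.28·t(Senior)
t(Senior) = 1 + 0.24·t(Manager) + 0.3·t(Trainee) + 0.34·t(Senior)
Solving: t(Manager) = 3.8815, t(Trainee) = 4.1866, t(Senior) = 4.8296.
Expected years from Trainee to Junior: 4.1866.

4.1866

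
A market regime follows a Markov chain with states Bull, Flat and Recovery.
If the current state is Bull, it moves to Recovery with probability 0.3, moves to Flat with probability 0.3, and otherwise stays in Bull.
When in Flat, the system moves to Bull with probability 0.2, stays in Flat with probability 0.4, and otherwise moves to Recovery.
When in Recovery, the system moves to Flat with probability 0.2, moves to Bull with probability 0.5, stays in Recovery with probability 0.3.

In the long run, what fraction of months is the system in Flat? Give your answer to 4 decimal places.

0.2967

Let the stationary distribution be π with π = πP and π_1 + π_2 + π_3 = 1.
π_1 = 0.4·π_1 + 0.2·π_2 + 0.5·π_3
π_2 = 0.3·π_1 + 0.4·π_2 + 0.2·π_3
Solving with the normalization constraint gives π = (0.3736, 0.2967, 0.3297).
So the stationary probability of Flat is 0.2967.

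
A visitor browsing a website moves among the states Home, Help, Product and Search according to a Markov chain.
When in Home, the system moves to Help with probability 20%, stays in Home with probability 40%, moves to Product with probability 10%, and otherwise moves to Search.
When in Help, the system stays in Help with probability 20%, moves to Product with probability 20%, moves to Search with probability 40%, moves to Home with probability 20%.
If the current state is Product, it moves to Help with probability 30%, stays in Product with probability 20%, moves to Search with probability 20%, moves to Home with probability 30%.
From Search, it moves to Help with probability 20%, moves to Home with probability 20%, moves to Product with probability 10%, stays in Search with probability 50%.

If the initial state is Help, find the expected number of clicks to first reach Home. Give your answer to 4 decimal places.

4.6316

Let t(s) be the expected number of clicks to first reach Home from state s, with t(Home) = 0. Conditioning on the first click:
t(Help) = 1 + 0.2·t(Help) + 0.2·t(Product) + 0.4·t(Search)
t(Product) = 1 + 0.3·t(Help) + 0.2·t(Product) + 0.2·t(Search)
t(Search) = 1 + 0.2·t(Help) + 0.1·t(Product) + 0.5·t(Search)
Solving: t(Help) = 4.6316, t(Product) = 4.1579, t(Search) = 4.6842.
Expected clicks from Help to Home: 4.6316.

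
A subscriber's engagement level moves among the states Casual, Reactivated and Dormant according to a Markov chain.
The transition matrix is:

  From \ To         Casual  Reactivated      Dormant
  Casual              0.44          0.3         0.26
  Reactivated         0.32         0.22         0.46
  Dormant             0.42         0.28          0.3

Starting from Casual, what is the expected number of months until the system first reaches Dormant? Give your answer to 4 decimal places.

Let t(s) be the expected number of months to first reach Dormant from state s, with t(Dormant) = 0. Conditioning on the first month:
t(Casual) = 1 + 0.44·t(Casual) + 0.3·t(Reactivated)
t(Reactivated) = 1 + 0.32·t(Casual) + 0.22·t(Reactivated)
Solving: t(Casual) = 3.1690, t(Reactivated) = 2.5822.
Expected months from Casual to Dormant: 3.1690.

3.1690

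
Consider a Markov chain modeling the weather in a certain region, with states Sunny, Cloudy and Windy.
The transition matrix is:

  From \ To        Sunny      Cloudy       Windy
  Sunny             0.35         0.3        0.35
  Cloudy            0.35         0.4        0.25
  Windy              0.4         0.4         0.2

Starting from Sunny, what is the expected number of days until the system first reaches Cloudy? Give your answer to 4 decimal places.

Let t(s) be the expected number of days to first reach Cloudy from state s, with t(Cloudy) = 0. Conditioning on the first day:
t(Sunny) = 1 + 0.35·t(Sunny) + 0.35·t(Windy)
t(Windy) = 1 + 0.4·t(Sunny) + 0.2·t(Windy)
Solving: t(Sunny) = 3.0263, t(Windy) = 2.7632.
Expected days from Sunny to Cloudy: 3.0263.

3.0263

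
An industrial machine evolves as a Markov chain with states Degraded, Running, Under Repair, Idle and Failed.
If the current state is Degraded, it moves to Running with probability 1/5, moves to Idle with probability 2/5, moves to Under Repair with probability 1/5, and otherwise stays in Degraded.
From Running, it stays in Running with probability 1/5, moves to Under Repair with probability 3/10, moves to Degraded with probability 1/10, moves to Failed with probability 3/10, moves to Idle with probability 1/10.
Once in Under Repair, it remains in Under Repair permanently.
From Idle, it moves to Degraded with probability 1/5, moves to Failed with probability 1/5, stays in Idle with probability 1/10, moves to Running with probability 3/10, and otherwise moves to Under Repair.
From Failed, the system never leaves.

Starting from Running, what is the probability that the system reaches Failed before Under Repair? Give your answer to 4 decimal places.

0.4758

Let h(s) be the probability of absorption at Failed starting from transient state s. Then h(Failed) = 1 and h(Under Repair) = 0. By first-step analysis:
h(Degraded) = 0.2·h(Degraded) + 0.2·h(Running) + 0.2·0 + 0.4·h(Idle)
h(Running) = 0.1·h(Degraded) + 0.2·h(Running) + 0.3·0 + 0.1·h(Idle) + 0.3·1
h(Idle) = 0.2·h(Degraded) + 0.3·h(Running) + 0.2·0 + 0.1·h(Idle) + 0.2·1
Solving: h(Degraded) = 0.3480, h(Running) = 0.4758, h(Idle) = 0.4581.
Starting from Running, the probability is 0.4758.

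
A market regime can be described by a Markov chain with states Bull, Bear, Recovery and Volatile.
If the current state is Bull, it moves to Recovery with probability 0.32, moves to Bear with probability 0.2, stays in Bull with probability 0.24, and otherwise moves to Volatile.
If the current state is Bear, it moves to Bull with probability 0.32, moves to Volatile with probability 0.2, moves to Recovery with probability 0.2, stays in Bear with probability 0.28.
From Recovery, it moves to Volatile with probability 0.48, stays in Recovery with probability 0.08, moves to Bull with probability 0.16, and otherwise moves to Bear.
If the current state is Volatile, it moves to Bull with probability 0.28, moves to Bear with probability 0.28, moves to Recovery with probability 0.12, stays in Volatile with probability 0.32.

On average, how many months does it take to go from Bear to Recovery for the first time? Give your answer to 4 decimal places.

Let t(s) be the expected number of months to first reach Recovery from state s, with t(Recovery) = 0. Conditioning on the first month:
t(Bull) = 1 + 0.24·t(Bull) + 0.2·t(Bear) + 0.24·t(Volatile)
t(Bear) = 1 + 0.32·t(Bull) + 0.28·t(Bear) + 0.2·t(Volatile)
t(Volatile) = 1 + 0.28·t(Bull) + 0.28·t(Bear) + 0.32·t(Volatile)
Solving: t(Bull) = 4.1458, t(Bear) = 4.6455, t(Volatile) = 5.0906.
Expected months from Bear to Recovery: 4.6455.

4.6455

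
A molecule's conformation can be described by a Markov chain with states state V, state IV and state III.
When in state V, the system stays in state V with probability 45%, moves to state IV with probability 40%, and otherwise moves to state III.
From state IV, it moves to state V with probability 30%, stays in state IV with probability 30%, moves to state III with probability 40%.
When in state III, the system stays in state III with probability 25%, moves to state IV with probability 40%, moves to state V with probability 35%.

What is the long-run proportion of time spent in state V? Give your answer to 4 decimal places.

Let the stationary distribution be π with π = πP and π_1 + π_2 + π_3 = 1.
π_1 = 0.45·π_1 + 0.3·π_2 + 0.35·π_3
π_2 = 0.4·π_1 + 0.3·π_2 + 0.4·π_3
Solving with the normalization constraint gives π = (0.3687, 0.3636, 0.2677).
So the stationary probability of state V is 0.3687.

0.3687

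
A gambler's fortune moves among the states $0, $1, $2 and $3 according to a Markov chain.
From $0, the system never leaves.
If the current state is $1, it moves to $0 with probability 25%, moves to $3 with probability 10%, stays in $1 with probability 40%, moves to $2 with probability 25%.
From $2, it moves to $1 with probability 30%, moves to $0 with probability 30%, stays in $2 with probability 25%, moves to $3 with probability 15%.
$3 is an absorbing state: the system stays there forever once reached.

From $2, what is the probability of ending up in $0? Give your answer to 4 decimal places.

Let h(s) be the probability of absorption at $0 starting from transient state s. Then h($0) = 1 and h($3) = 0. By first-step analysis:
h($1) = 0.25·1 + 0.4·h($1) + 0.25·h($2) + 0.1·0
h($2) = 0.3·1 + 0.3·h($1) + 0.25·h($2) + 0.15·0
Solving: h($1) = 0.7000, h($2) = 0.6800.
Starting from $2, the probability is 0.6800.

0.6800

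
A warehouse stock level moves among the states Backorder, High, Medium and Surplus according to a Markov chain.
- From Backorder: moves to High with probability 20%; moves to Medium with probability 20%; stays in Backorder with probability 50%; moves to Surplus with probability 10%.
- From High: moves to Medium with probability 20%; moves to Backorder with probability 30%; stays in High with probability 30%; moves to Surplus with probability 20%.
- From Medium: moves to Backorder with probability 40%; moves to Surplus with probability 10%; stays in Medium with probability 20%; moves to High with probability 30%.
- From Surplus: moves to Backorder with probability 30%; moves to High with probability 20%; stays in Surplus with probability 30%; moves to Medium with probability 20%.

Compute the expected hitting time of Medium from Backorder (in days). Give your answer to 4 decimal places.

Let t(s) be the expected number of days to first reach Medium from state s, with t(Medium) = 0. Conditioning on the first day:
t(Backorder) = 1 + 0.5·t(Backorder) + 0.2·t(High) + 0.1·t(Surplus)
t(High) = 1 + 0.3·t(Backorder) + 0.3·t(High) + 0.2·t(Surplus)
t(Surplus) = 1 + 0.3·t(Backorder) + 0.2·t(High) + 0.3·t(Surplus)
Solving: t(Backorder) = 5.0000, t(High) = 5.0000, t(Surplus) = 5.0000.
Expected days from Backorder to Medium: 5.0000.

5.0000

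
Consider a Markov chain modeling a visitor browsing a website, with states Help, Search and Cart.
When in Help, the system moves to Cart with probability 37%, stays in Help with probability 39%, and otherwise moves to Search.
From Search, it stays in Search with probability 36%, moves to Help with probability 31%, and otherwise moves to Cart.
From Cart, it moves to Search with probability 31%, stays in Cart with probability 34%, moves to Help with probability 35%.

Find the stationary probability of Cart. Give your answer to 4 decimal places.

0.3476

Let the stationary distribution be π with π = πP and π_1 + π_2 + π_3 = 1.
π_1 = 0.39·π_1 + 0.31·π_2 + 0.35·π_3
π_2 = 0.24·π_1 + 0.36·π_2 + 0.31·π_3
Solving with the normalization constraint gives π = (0.3521, 0.3004, 0.3476).
So the stationary probability of Cart is 0.3476.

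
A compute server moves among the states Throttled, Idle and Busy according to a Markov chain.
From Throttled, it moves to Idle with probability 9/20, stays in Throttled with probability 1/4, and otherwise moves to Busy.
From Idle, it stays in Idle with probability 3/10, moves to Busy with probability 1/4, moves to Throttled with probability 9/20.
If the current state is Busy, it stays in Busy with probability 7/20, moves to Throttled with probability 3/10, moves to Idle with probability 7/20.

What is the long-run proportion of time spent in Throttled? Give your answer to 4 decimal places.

Let the stationary distribution be π with π = πP and π_1 + π_2 + π_3 = 1.
π_1 = 0.25·π_1 + 0.45·π_2 + 0.3·π_3
π_2 = 0.45·π_1 + 0.3·π_2 + 0.35·π_3
Solving with the normalization constraint gives π = (0.3379, 0.3655, 0.2966).
So the stationary probability of Throttled is 0.3379.

0.3379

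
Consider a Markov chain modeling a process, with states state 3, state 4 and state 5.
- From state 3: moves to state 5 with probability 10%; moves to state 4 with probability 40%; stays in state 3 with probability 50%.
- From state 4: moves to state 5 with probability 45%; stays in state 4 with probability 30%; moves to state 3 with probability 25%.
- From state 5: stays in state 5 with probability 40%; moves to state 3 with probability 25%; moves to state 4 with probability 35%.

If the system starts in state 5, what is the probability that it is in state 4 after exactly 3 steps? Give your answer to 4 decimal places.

0.3484

Propagate the distribution vector 3 steps from state 5.
After 0 steps: (0.0000, 0.0000, 1.0000)
After 1 step: (0.2500, 0.3500, 0.4000)
After 2 steps: (0.3125, 0.3450, 0.3425)
After 3 steps: (0.3281, 0.3484, 0.3235)
P(in state 4 after 3 steps) = 0.3484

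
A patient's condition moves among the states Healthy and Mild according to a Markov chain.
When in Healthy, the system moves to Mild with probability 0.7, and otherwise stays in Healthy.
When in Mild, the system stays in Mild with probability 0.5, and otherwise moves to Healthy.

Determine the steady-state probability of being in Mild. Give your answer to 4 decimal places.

Let the stationary distribution be π with π = πP and π_1 + π_2 = 1.
π_1 = 0.3·π_1 + 0.5·π_2
Solving with the normalization constraint gives π = (0.4167, 0.5833).
So the stationary probability of Mild is 0.5833.

0.5833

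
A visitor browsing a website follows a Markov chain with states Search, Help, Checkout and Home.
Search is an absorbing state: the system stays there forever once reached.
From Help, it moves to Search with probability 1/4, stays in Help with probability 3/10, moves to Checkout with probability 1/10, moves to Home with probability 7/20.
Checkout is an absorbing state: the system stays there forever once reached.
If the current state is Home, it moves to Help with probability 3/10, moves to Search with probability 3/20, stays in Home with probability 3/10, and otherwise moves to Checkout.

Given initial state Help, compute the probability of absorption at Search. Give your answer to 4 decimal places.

Let h(s) be the probability of absorption at Search starting from transient state s. Then h(Search) = 1 and h(Checkout) = 0. By first-step analysis:
h(Help) = 0.25·1 + 0.3·h(Help) + 0.1·0 + 0.35·h(Home)
h(Home) = 0.15·1 + 0.3·h(Help) + 0.25·0 + 0.3·h(Home)
Solving: h(Help) = 0.5909, h(Home) = 0.4675.
Starting from Help, the probability is 0.5909.

0.5909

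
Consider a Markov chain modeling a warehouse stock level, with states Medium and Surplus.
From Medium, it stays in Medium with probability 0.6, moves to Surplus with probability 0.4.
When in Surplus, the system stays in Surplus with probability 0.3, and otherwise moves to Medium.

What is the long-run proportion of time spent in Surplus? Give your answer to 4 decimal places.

0.3636

Let the stationary distribution be π with π = πP and π_1 + π_2 = 1.
π_1 = 0.6·π_1 + 0.7·π_2
Solving with the normalization constraint gives π = (0.6364, 0.3636).
So the stationary probability of Surplus is 0.3636.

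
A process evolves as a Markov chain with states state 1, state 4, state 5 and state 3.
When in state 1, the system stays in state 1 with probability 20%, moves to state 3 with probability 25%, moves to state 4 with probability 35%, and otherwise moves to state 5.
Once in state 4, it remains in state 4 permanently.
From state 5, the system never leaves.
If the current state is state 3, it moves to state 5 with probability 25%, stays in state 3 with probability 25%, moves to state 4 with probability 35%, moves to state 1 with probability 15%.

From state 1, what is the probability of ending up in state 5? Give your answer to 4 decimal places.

0.3778

Let h(s) be the probability of absorption at state 5 starting from transient state s. Then h(state 5) = 1 and h(state 4) = 0. By first-step analysis:
h(state 1) = 0.2·h(state 1) + 0.35·0 + 0.2·1 + 0.25·h(state 3)
h(state 3) = 0.15·h(state 1) + 0.35·0 + 0.25·1 + 0.25·h(state 3)
Solving: h(state 1) = 0.3778, h(state 3) = 0.4089.
Starting from state 1, the probability is 0.3778.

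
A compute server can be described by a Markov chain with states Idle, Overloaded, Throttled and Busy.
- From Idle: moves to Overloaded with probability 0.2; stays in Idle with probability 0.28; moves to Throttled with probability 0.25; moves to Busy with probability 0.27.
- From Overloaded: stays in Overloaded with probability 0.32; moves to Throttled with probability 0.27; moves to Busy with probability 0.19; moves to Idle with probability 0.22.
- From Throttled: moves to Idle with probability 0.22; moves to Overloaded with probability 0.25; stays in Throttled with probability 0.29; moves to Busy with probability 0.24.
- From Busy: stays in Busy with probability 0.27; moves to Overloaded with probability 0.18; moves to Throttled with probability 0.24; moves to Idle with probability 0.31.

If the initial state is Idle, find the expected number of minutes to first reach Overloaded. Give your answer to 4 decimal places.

4.8161

Let t(s) be the expected number of minutes to first reach Overloaded from state s, with t(Overloaded) = 0. Conditioning on the first minute:
t(Idle) = 1 + 0.28·t(Idle) + 0.25·t(Throttled) + 0.27·t(Busy)
t(Throttled) = 1 + 0.22·t(Idle) + 0.29·t(Throttled) + 0.24·t(Busy)
t(Busy) = 1 + 0.31·t(Idle) + 0.24·t(Throttled) + 0.27·t(Busy)
Solving: t(Idle) = 4.8161, t(Throttled) = 4.5621, t(Busy) = 4.9149.
Expected minutes from Idle to Overloaded: 4.8161.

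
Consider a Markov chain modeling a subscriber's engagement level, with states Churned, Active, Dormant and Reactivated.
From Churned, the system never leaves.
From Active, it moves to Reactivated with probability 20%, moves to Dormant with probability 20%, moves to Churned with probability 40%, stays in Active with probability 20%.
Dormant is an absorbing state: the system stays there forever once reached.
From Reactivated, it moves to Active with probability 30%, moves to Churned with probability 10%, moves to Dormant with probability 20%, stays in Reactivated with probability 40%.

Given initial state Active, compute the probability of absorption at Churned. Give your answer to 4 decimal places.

0.6190

Let h(s) be the probability of absorption at Churned starting from transient state s. Then h(Churned) = 1 and h(Dormant) = 0. By first-step analysis:
h(Active) = 0.4·1 + 0.2·h(Active) + 0.2·0 + 0.2·h(Reactivated)
h(Reactivated) = 0.1·1 + 0.3·h(Active) + 0.2·0 + 0.4·h(Reactivated)
Solving: h(Active) = 0.6190, h(Reactivated) = 0.4762.
Starting from Active, the probability is 0.6190.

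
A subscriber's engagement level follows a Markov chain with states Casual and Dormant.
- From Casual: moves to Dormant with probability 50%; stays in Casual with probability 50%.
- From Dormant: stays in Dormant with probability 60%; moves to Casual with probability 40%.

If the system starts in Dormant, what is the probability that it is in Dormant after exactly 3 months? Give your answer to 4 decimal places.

Propagate the distribution vector 3 months from Dormant.
After 0 months: (0.0000, 1.0000)
After 1 month: (0.4000, 0.6000)
After 2 months: (0.4400, 0.5600)
After 3 months: (0.4440, 0.5560)
P(in Dormant after 3 months) = 0.5560

0.5560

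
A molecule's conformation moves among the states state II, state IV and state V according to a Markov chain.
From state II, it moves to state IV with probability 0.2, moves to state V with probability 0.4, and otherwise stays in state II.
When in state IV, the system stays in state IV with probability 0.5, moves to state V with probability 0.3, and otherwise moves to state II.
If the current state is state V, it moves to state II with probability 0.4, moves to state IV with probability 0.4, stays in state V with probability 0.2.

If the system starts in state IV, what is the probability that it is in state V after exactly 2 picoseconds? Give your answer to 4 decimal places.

Sum over the intermediate state after 1 picosecond:
P = P(state IV→state II)·P(state II→state V) + P(state IV→state IV)·P(state IV→state V) + P(state IV→state V)·P(state V→state V)
  = 0.2×0.4 + 0.5×0.3 + 0.3×0.2
  = 0.0800 + 0.1500 + 0.0600 = 0.2900

0.2900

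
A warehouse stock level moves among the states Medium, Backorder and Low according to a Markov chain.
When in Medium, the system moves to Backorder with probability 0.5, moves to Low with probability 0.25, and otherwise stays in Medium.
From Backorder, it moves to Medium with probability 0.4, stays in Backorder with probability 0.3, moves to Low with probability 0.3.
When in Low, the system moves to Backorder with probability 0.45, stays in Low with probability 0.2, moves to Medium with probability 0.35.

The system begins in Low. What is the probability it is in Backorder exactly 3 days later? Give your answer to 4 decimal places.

Propagate the distribution vector 3 days from Low.
After 0 days: (0.0000, 0.0000, 1.0000)
After 1 day: (0.3500, 0.4500, 0.2000)
After 2 days: (0.3375, 0.4000, 0.2625)
After 3 days: (0.3363, 0.4069, 0.2569)
P(in Backorder after 3 days) = 0.4069

0.4069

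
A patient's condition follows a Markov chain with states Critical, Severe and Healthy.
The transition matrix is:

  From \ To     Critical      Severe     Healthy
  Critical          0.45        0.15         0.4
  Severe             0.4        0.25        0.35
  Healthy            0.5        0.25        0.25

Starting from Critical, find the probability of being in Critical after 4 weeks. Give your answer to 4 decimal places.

Propagate the distribution vector 4 weeks from Critical.
After 0 weeks: (1.0000, 0.0000, 0.0000)
After 1 week: (0.4500, 0.1500, 0.4000)
After 2 weeks: (0.4625, 0.2050, 0.3325)
After 3 weeks: (0.4564, 0.2038, 0.3399)
After 4 weeks: (0.4568, 0.2044, 0.3388)
P(in Critical after 4 weeks) = 0.4568

0.4568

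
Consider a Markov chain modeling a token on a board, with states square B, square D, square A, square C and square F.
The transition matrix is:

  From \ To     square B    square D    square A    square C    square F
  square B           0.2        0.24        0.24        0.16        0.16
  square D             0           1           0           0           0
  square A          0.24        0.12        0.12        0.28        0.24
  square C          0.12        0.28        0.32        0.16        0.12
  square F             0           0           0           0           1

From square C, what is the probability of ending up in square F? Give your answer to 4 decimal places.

Let h(s) be the probability of absorption at square F starting from transient state s. Then h(square F) = 1 and h(square D) = 0. By first-step analysis:
h(square B) = 0.2·h(square B) + 0.24·0 + 0.24·h(square A) + 0.16·h(square C) + 0.16·1
h(square A) = 0.24·h(square B) + 0.12·0 + 0.12·h(square A) + 0.28·h(square C) + 0.24·1
h(square C) = 0.12·h(square B) + 0.28·0 + 0.32·h(square A) + 0.16·h(square C) + 0.12·1
Solving: h(square B) = 0.4367, h(square A) = 0.5202, h(square C) = 0.4034.
Starting from square C, the probability is 0.4034.

0.4034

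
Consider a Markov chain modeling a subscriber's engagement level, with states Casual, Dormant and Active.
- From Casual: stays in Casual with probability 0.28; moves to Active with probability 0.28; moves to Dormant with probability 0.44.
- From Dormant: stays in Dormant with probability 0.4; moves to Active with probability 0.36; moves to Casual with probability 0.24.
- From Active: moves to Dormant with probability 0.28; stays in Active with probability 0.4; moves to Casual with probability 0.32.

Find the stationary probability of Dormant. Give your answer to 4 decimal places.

0.3690

Let the stationary distribution be π with π = πP and π_1 + π_2 + π_3 = 1.
π_1 = 0.28·π_1 + 0.24·π_2 + 0.32·π_3
π_2 = 0.44·π_1 + 0.4·π_2 + 0.28·π_3
Solving with the normalization constraint gives π = (0.2793, 0.3690, 0.3517).
So the stationary probability of Dormant is 0.3690.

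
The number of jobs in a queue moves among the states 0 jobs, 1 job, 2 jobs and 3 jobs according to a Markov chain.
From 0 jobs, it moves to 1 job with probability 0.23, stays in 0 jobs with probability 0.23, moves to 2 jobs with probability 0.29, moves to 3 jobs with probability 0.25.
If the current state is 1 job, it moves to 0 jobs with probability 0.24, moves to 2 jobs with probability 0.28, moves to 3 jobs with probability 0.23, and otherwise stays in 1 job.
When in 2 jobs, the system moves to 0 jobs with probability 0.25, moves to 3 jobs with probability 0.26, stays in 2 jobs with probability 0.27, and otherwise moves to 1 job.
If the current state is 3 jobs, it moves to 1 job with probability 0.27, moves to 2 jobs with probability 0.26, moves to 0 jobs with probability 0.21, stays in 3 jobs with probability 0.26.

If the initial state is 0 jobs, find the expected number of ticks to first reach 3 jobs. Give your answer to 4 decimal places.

Let t(s) be the expected number of ticks to first reach 3 jobs from state s, with t(3 jobs) = 0. Conditioning on the first tick:
t(0 jobs) = 1 + 0.23·t(0 jobs) + 0.23·t(1 job) + 0.29·t(2 jobs)
t(1 job) = 1 + 0.24·t(0 jobs) + 0.25·t(1 job) + 0.28·t(2 jobs)
t(2 jobs) = 1 + 0.25·t(0 jobs) + 0.22·t(1 job) + 0.27·t(2 jobs)
Solving: t(0 jobs) = 4.0293, t(1 job) = 4.1119, t(2 jobs) = 3.9890.
Expected ticks from 0 jobs to 3 jobs: 4.0293.

4.0293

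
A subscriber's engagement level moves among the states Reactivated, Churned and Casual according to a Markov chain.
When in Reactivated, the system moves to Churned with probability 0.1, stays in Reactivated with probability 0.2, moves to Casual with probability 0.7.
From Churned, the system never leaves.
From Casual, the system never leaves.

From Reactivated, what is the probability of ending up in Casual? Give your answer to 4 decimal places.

Let h(s) be the probability of absorption at Casual starting from transient state s. Then h(Casual) = 1 and h(Churned) = 0. By first-step analysis:
h(Reactivated) = 0.2·h(Reactivated) + 0.1·0 + 0.7·1
Solving: h(Reactivated) = 0.8750.
Starting from Reactivated, the probability is 0.8750.

0.8750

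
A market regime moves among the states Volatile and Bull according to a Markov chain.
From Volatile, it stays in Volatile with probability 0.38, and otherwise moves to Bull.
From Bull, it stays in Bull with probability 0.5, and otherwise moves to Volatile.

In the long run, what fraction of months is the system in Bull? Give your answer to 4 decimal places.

Let the stationary distribution be π with π = πP and π_1 + π_2 = 1.
π_1 = 0.38·π_1 + 0.5·π_2
Solving with the normalization constraint gives π = (0.4464, 0.5536).
So the stationary probability of Bull is 0.5536.

0.5536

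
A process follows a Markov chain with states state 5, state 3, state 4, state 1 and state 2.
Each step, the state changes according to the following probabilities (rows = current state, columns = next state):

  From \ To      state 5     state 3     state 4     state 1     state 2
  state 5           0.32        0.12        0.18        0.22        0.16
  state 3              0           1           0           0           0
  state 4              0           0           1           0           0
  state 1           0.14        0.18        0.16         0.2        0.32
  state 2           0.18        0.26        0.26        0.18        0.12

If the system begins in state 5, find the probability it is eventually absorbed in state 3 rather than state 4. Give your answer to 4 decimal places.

Let h(s) be the probability of absorption at state 3 starting from transient state s. Then h(state 3) = 1 and h(state 4) = 0. By first-step analysis:
h(state 5) = 0.32·h(state 5) + 0.12·1 + 0.18·0 + 0.22·h(state 1) + 0.16·h(state 2)
h(state 1) = 0.14·h(state 5) + 0.18·1 + 0.16·0 + 0.2·h(state 1) + 0.32·h(state 2)
h(state 2) = 0.18·h(state 5) + 0.26·1 + 0.26·0 + 0.18·h(state 1) + 0.12·h(state 2)
Solving: h(state 5) = 0.4539, h(state 1) = 0.5007, h(state 2) = 0.4907.
Starting from state 5, the probability is 0.4539.

0.4539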